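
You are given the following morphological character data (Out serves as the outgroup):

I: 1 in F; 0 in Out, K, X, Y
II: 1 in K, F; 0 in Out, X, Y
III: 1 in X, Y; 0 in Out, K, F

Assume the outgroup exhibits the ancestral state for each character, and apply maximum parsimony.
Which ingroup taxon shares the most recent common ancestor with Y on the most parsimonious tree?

X

The outgroup has state '0' for every character, so '1' is the derived state throughout.
I (derived state '1') is unique to F (autapomorphy; uninformative for grouping).
Only F and K show the derived state '1' for II, supporting them as a clade.
III (derived state '1') is shared by X and Y — a synapomorphy uniting that clade.
Most parsimonious ingroup topology: ((K,F),(X,Y)).
Y and X form a cherry on this tree, so they are sister taxa.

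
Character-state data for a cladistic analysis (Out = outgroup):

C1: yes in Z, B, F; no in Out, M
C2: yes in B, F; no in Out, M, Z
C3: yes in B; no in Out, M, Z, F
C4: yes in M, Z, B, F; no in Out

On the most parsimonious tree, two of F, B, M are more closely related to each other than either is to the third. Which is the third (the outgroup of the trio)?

M

The outgroup has state 'no' for every character, so 'yes' is the derived state throughout.
Only B, F, and Z show the derived state 'yes' for C1, supporting them as a clade.
C2: derived state 'yes' in B and F only — synapomorphy for {B, F}.
C3 (derived state 'yes') is unique to B (autapomorphy; uninformative for grouping).
All ingroup taxa share the derived state 'yes' for C4; it defines the ingroup but does not resolve relationships within it.
Most parsimonious ingroup topology: (M,(Z,(B,F))).
B and F share a more recent common ancestor with each other than either does with M, so M is the least closely related of the three.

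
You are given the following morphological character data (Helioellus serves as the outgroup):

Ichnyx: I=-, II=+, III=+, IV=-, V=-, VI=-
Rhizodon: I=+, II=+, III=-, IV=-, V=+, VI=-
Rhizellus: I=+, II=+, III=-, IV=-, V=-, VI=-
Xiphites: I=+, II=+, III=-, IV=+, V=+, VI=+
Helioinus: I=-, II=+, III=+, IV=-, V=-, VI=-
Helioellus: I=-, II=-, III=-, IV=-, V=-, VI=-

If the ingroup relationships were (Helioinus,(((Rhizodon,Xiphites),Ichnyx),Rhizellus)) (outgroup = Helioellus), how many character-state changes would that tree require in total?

8

Map each character onto (Helioinus,(((Rhizodon,Xiphites),Ichnyx),Rhizellus)) (rooted by Helioellus) and count the minimum state changes it requires (Fitch parsimony):
I: 2; II: 1; III: 2; IV: 1; V: 1; VI: 1.
Total tree length = 8.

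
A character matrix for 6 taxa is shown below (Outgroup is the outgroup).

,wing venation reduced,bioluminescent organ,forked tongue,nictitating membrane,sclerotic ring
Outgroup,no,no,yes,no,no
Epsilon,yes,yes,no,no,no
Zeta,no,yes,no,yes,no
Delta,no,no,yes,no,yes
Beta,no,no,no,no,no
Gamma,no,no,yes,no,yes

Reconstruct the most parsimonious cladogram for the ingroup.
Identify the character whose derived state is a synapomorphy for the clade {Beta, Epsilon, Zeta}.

Character polarity is set by the outgroup: the derived state is whichever differs from the outgroup's state, so for forked tongue the derived state is 'no', and for the remaining characters it is 'yes'.
wing venation reduced (derived state 'yes') is unique to Epsilon (autapomorphy; uninformative for grouping).
Only Epsilon and Zeta show the derived state 'yes' for bioluminescent organ, supporting them as a clade.
forked tongue: derived state 'no' in Beta, Epsilon, and Zeta only — synapomorphy for {Beta, Epsilon, Zeta}.
nictitating membrane (derived state 'yes') is unique to Zeta (autapomorphy; uninformative for grouping).
Only Delta and Gamma show the derived state 'yes' for sclerotic ring, supporting them as a clade.
Most parsimonious ingroup topology: (((Epsilon,Zeta),Beta),(Delta,Gamma)).
The clade {Beta, Epsilon, Zeta} is supported by forked tongue: its derived state 'no' occurs in exactly those taxa and in no other taxon (including the outgroup).

forked tongue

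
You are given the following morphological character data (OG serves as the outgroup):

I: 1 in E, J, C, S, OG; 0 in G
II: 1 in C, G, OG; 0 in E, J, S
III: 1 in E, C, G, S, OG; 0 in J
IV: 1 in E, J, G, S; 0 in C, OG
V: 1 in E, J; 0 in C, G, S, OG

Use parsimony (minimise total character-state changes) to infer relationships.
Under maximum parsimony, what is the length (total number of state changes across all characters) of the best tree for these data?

5

Character polarity is set by the outgroup: the derived state is whichever differs from the outgroup's state, so for I, II, III the derived state is '0', and for the remaining characters it is '1'.
I (derived state '0') is unique to G (autapomorphy; uninformative for grouping).
II: derived state '0' in E, J, and S only — synapomorphy for {E, J, S}.
III (derived state '0') is unique to J (autapomorphy; uninformative for grouping).
IV: derived state '1' in E, G, J, and S only — synapomorphy for {E, G, J, S}.
V (derived state '1') is shared by E and J — a synapomorphy uniting that clade.
Most parsimonious ingroup topology: ((G,((J,E),S)),C).
Changes per character on this tree: I: 1; II: 1; III: 1; IV: 1; V: 1.
Total = 5.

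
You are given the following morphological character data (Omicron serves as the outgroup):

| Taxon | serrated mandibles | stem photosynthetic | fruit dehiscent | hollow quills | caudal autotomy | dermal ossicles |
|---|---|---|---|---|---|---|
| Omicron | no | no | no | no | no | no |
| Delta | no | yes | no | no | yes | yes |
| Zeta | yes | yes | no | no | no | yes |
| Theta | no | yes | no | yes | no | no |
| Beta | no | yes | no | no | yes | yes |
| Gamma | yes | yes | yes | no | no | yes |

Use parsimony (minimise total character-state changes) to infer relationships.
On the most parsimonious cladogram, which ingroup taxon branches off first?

Theta

The outgroup has state 'no' for every character, so 'yes' is the derived state throughout.
Only Gamma and Zeta show the derived state 'yes' for serrated mandibles, supporting them as a clade.
All ingroup taxa share the derived state 'yes' for stem photosynthetic; it defines the ingroup but does not resolve relationships within it.
fruit dehiscent: derived state 'yes' in Gamma only — an autapomorphy, so it tells us nothing about relationships among taxa.
hollow quills: derived state 'yes' in Theta only — an autapomorphy, so it tells us nothing about relationships among taxa.
caudal autotomy (derived state 'yes') is shared by Beta and Delta — a synapomorphy uniting that clade.
dermal ossicles (derived state 'yes') is shared by Beta, Delta, Gamma, and Zeta — a synapomorphy uniting that clade.
Most parsimonious ingroup topology: (((Delta,Beta),(Zeta,Gamma)),Theta).
Theta is sister to the clade containing all other ingroup taxa, so it is the earliest-diverging (most basal) ingroup lineage.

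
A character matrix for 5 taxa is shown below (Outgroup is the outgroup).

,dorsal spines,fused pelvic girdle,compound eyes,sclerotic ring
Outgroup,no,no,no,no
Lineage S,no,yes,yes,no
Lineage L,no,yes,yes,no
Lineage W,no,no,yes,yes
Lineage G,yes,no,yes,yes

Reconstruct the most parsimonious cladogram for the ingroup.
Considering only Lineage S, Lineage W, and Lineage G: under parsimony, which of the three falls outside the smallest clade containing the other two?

Lineage S

The outgroup has state 'no' for every character, so 'yes' is the derived state throughout.
dorsal spines: derived state 'yes' in Lineage G only — an autapomorphy, so it tells us nothing about relationships among taxa.
fused pelvic girdle: derived state 'yes' in Lineage L and Lineage S only — synapomorphy for {Lineage L, Lineage S}.
compound eyes (derived state 'yes') is shared by all ingroup taxa — unites the whole ingroup.
sclerotic ring (derived state 'yes') is shared by Lineage G and Lineage W — a synapomorphy uniting that clade.
Most parsimonious ingroup topology: ((Lineage S,Lineage L),(Lineage W,Lineage G)).
Lineage W and Lineage G share a more recent common ancestor with each other than either does with Lineage S, so Lineage S is the least closely related of the three.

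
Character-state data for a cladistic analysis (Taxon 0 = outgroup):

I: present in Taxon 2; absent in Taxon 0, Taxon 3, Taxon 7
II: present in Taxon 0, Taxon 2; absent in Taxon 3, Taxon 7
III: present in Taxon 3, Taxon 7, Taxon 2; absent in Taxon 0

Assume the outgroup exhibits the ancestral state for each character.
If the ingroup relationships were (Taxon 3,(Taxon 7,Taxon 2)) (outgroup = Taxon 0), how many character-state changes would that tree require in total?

4

Map each character onto (Taxon 3,(Taxon 7,Taxon 2)) (rooted by Taxon 0) and count the minimum state changes it requires (Fitch parsimony):
I: 1; II: 2; III: 1.
Total tree length = 4.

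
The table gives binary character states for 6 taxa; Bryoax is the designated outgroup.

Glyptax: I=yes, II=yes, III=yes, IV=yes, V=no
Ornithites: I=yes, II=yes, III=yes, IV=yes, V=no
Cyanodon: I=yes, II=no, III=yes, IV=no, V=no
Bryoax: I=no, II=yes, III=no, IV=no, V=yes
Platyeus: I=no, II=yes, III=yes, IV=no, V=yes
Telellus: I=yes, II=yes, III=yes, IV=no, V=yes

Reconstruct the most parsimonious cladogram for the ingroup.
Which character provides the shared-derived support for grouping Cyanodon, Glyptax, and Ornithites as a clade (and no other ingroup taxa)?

V

Character polarity is set by the outgroup: the derived state is whichever differs from the outgroup's state, so for II, V the derived state is 'no', and for the remaining characters it is 'yes'.
Only Cyanodon, Glyptax, Ornithites, and Telellus show the derived state 'yes' for I, supporting them as a clade.
II: derived state 'no' in Cyanodon only — an autapomorphy, so it tells us nothing about relationships among taxa.
III (derived state 'yes') is shared by all ingroup taxa — unites the whole ingroup.
IV: derived state 'yes' in Glyptax and Ornithites only — synapomorphy for {Glyptax, Ornithites}.
V (derived state 'no') is shared by Cyanodon, Glyptax, and Ornithites — a synapomorphy uniting that clade.
Most parsimonious ingroup topology: (Platyeus,(((Ornithites,Glyptax),Cyanodon),Telellus)).
The clade {Cyanodon, Glyptax, Ornithites} is supported by V: its derived state 'no' occurs in exactly those taxa and in no other taxon (including the outgroup).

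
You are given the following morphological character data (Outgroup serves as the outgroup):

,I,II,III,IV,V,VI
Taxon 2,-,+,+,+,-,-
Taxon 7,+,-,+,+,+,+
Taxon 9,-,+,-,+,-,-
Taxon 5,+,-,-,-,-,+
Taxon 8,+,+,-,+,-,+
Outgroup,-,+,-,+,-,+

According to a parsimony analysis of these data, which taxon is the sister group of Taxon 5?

Character polarity is set by the outgroup: the derived state is whichever differs from the outgroup's state, so for II, IV, VI the derived state is '-', and for the remaining characters it is '+'.
Only Taxon 5, Taxon 7, and Taxon 8 show the derived state '+' for I, supporting them as a clade.
II: derived state '-' in Taxon 5 and Taxon 7 only — synapomorphy for {Taxon 5, Taxon 7}.
III groups Taxon 2 and Taxon 7, which is incompatible with the clades supported by the remaining characters; treating it as convergent (homoplasy) costs fewer steps than any alternative tree.
IV (derived state '-') is unique to Taxon 5 (autapomorphy; uninformative for grouping).
V: derived state '+' in Taxon 7 only — an autapomorphy, so it tells us nothing about relationships among taxa.
VI (derived state '-') is shared by Taxon 2 and Taxon 9 — a synapomorphy uniting that clade.
Most parsimonious ingroup topology: (((Taxon 5,Taxon 7),Taxon 8),(Taxon 9,Taxon 2)).
Taxon 5 and Taxon 7 form a cherry on this tree, so they are sister taxa.

Taxon 7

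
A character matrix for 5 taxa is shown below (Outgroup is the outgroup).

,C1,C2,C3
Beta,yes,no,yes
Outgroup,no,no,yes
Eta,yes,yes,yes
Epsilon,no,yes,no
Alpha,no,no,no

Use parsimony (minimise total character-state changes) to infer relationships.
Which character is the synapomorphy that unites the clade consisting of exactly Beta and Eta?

Character polarity is set by the outgroup: the derived state is whichever differs from the outgroup's state, so for C3 the derived state is 'no', and for the remaining characters it is 'yes'.
C1: derived state 'yes' in Beta and Eta only — synapomorphy for {Beta, Eta}.
C2 groups Epsilon and Eta, which is incompatible with the clades supported by the remaining characters; treating it as convergent (homoplasy) costs fewer steps than any alternative tree.
Only Alpha and Epsilon show the derived state 'no' for C3, supporting them as a clade.
Most parsimonious ingroup topology: ((Alpha,Epsilon),(Beta,Eta)).
The clade {Beta, Eta} is supported by C1: its derived state 'yes' occurs in exactly those taxa and in no other taxon (including the outgroup).

C1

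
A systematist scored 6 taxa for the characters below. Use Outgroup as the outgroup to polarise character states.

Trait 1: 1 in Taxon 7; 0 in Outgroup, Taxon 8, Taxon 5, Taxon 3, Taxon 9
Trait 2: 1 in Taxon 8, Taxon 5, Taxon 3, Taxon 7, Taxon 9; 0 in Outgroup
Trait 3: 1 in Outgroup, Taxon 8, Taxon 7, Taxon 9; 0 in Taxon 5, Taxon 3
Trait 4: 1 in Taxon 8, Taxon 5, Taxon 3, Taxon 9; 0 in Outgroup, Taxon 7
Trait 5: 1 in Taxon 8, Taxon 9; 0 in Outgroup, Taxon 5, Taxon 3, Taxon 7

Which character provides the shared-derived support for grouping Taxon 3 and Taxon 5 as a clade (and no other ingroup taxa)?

Trait 3

Character polarity is set by the outgroup: the derived state is whichever differs from the outgroup's state, so for Trait 3 the derived state is '0', and for the remaining characters it is '1'.
Trait 1 (derived state '1') is unique to Taxon 7 (autapomorphy; uninformative for grouping).
All ingroup taxa share the derived state '1' for Trait 2; it defines the ingroup but does not resolve relationships within it.
Trait 3 (derived state '0') is shared by Taxon 3 and Taxon 5 — a synapomorphy uniting that clade.
Trait 4: derived state '1' in Taxon 3, Taxon 5, Taxon 8, and Taxon 9 only — synapomorphy for {Taxon 3, Taxon 5, Taxon 8, Taxon 9}.
Trait 5 (derived state '1') is shared by Taxon 8 and Taxon 9 — a synapomorphy uniting that clade.
Most parsimonious ingroup topology: (((Taxon 8,Taxon 9),(Taxon 5,Taxon 3)),Taxon 7).
The clade {Taxon 3, Taxon 5} is supported by Trait 3: its derived state '0' occurs in exactly those taxa and in no other taxon (including the outgroup).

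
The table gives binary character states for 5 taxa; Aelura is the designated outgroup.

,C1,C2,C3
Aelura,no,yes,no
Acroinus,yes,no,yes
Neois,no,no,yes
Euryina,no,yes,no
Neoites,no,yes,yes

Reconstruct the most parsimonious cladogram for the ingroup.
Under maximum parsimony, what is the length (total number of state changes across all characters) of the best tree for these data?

Character polarity is set by the outgroup: the derived state is whichever differs from the outgroup's state, so for C2 the derived state is 'no', and for the remaining characters it is 'yes'.
C1 (derived state 'yes') is unique to Acroinus (autapomorphy; uninformative for grouping).
C2 (derived state 'no') is shared by Acroinus and Neois — a synapomorphy uniting that clade.
C3: derived state 'yes' in Acroinus, Neois, and Neoites only — synapomorphy for {Acroinus, Neois, Neoites}.
Most parsimonious ingroup topology: (((Acroinus,Neois),Neoites),Euryina).
Changes per character on this tree: C1: 1; C2: 1; C3: 1.
Total = 3.

3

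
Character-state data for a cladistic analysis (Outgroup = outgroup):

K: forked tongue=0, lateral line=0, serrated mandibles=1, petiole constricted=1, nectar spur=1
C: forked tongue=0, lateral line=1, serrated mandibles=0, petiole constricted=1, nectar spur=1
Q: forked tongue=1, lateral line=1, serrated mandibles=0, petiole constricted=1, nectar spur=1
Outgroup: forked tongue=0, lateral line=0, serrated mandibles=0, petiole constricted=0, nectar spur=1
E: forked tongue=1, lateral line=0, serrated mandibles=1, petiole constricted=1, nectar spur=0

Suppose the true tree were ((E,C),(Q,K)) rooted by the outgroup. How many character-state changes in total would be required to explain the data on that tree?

8

Map each character onto ((E,C),(Q,K)) (rooted by Outgroup) and count the minimum state changes it requires (Fitch parsimony):
forked tongue: 2; lateral line: 2; serrated mandibles: 2; petiole constricted: 1; nectar spur: 1.
Total tree length = 8.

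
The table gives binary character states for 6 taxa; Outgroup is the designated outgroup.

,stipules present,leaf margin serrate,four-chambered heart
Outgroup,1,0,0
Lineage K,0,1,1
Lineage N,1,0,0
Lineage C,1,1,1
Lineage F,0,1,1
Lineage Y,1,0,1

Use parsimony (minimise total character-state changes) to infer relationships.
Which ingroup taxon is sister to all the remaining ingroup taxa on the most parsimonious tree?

Character polarity is set by the outgroup: the derived state is whichever differs from the outgroup's state, so for stipules present the derived state is '0', and for the remaining characters it is '1'.
stipules present (derived state '0') is shared by Lineage F and Lineage K — a synapomorphy uniting that clade.
leaf margin serrate (derived state '1') is shared by Lineage C, Lineage F, and Lineage K — a synapomorphy uniting that clade.
four-chambered heart: derived state '1' in Lineage C, Lineage F, Lineage K, and Lineage Y only — synapomorphy for {Lineage C, Lineage F, Lineage K, Lineage Y}.
Most parsimonious ingroup topology: ((((Lineage K,Lineage F),Lineage C),Lineage Y),Lineage N).
Lineage N is sister to the clade containing all other ingroup taxa, so it is the earliest-diverging (most basal) ingroup lineage.

Lineage N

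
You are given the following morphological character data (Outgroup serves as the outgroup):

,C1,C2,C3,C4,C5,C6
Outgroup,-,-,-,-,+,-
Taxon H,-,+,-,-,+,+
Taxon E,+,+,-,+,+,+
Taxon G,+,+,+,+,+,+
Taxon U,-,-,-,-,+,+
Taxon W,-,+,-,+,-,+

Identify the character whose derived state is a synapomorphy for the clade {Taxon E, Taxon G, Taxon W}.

Character polarity is set by the outgroup: the derived state is whichever differs from the outgroup's state, so for C5 the derived state is '-', and for the remaining characters it is '+'.
C1 (derived state '+') is shared by Taxon E and Taxon G — a synapomorphy uniting that clade.
Only Taxon E, Taxon G, Taxon H, and Taxon W show the derived state '+' for C2, supporting them as a clade.
C3: derived state '+' in Taxon G only — an autapomorphy, so it tells us nothing about relationships among taxa.
C4: derived state '+' in Taxon E, Taxon G, and Taxon W only — synapomorphy for {Taxon E, Taxon G, Taxon W}.
C5 (derived state '-') is unique to Taxon W (autapomorphy; uninformative for grouping).
All ingroup taxa share the derived state '+' for C6; it defines the ingroup but does not resolve relationships within it.
Most parsimonious ingroup topology: ((Taxon H,((Taxon E,Taxon G),Taxon W)),Taxon U).
The clade {Taxon E, Taxon G, Taxon W} is supported by C4: its derived state '+' occurs in exactly those taxa and in no other taxon (including the outgroup).

C4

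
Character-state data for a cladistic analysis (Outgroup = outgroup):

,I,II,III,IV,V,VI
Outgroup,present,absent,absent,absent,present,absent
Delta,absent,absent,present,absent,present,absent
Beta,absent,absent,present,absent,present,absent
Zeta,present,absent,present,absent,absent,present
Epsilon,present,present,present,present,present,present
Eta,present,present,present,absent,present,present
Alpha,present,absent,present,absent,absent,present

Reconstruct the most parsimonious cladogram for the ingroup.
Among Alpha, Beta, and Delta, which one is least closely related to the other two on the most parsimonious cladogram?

Alpha

Character polarity is set by the outgroup: the derived state is whichever differs from the outgroup's state, so for I, V the derived state is 'absent', and for the remaining characters it is 'present'.
I: derived state 'absent' in Beta and Delta only — synapomorphy for {Beta, Delta}.
Only Epsilon and Eta show the derived state 'present' for II, supporting them as a clade.
III (derived state 'present') is shared by all ingroup taxa — unites the whole ingroup.
IV (derived state 'present') is unique to Epsilon (autapomorphy; uninformative for grouping).
Only Alpha and Zeta show the derived state 'absent' for V, supporting them as a clade.
Only Alpha, Epsilon, Eta, and Zeta show the derived state 'present' for VI, supporting them as a clade.
Most parsimonious ingroup topology: ((Delta,Beta),((Zeta,Alpha),(Epsilon,Eta))).
Delta and Beta share a more recent common ancestor with each other than either does with Alpha, so Alpha is the least closely related of the three.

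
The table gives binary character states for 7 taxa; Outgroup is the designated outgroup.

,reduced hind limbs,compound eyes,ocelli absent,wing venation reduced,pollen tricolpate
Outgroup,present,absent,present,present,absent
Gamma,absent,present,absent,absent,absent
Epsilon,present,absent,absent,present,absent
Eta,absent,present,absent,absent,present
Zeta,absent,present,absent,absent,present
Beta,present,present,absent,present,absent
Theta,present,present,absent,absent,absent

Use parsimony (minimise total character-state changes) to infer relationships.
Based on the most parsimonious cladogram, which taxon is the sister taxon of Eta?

Zeta

Character polarity is set by the outgroup: the derived state is whichever differs from the outgroup's state, so for reduced hind limbs, ocelli absent, wing venation reduced the derived state is 'absent', and for the remaining characters it is 'present'.
reduced hind limbs (derived state 'absent') is shared by Eta, Gamma, and Zeta — a synapomorphy uniting that clade.
compound eyes: derived state 'present' in Beta, Eta, Gamma, Theta, and Zeta only — synapomorphy for {Beta, Eta, Gamma, Theta, Zeta}.
ocelli absent (derived state 'absent') is shared by all ingroup taxa — unites the whole ingroup.
wing venation reduced (derived state 'absent') is shared by Eta, Gamma, Theta, and Zeta — a synapomorphy uniting that clade.
Only Eta and Zeta show the derived state 'present' for pollen tricolpate, supporting them as a clade.
Most parsimonious ingroup topology: ((((Gamma,(Eta,Zeta)),Theta),Beta),Epsilon).
Eta and Zeta form a cherry on this tree, so they are sister taxa.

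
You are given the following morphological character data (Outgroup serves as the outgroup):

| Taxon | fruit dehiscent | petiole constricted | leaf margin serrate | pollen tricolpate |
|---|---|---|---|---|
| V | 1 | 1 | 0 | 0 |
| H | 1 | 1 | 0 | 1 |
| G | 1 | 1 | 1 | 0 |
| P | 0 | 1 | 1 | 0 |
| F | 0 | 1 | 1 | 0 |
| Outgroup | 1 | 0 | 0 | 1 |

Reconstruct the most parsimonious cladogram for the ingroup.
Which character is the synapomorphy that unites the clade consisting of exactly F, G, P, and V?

pollen tricolpate

Character polarity is set by the outgroup: the derived state is whichever differs from the outgroup's state, so for fruit dehiscent, pollen tricolpate the derived state is '0', and for the remaining characters it is '1'.
fruit dehiscent (derived state '0') is shared by F and P — a synapomorphy uniting that clade.
petiole constricted (derived state '1') is shared by all ingroup taxa — unites the whole ingroup.
leaf margin serrate (derived state '1') is shared by F, G, and P — a synapomorphy uniting that clade.
pollen tricolpate (derived state '0') is shared by F, G, P, and V — a synapomorphy uniting that clade.
Most parsimonious ingroup topology: (H,(((F,P),G),V)).
The clade {F, G, P, V} is supported by pollen tricolpate: its derived state '0' occurs in exactly those taxa and in no other taxon (including the outgroup).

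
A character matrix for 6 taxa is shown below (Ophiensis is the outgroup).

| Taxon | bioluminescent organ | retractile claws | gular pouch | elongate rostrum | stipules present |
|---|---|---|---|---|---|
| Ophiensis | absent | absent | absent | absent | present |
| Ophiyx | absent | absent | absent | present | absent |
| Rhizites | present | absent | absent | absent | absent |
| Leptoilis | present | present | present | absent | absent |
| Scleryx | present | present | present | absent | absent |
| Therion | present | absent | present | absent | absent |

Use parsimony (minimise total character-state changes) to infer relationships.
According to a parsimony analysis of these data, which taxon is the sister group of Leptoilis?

Character polarity is set by the outgroup: the derived state is whichever differs from the outgroup's state, so for stipules present the derived state is 'absent', and for the remaining characters it is 'present'.
bioluminescent organ: derived state 'present' in Leptoilis, Rhizites, Scleryx, and Therion only — synapomorphy for {Leptoilis, Rhizites, Scleryx, Therion}.
retractile claws (derived state 'present') is shared by Leptoilis and Scleryx — a synapomorphy uniting that clade.
gular pouch (derived state 'present') is shared by Leptoilis, Scleryx, and Therion — a synapomorphy uniting that clade.
elongate rostrum: derived state 'present' in Ophiyx only — an autapomorphy, so it tells us nothing about relationships among taxa.
stipules present (derived state 'absent') is shared by all ingroup taxa — unites the whole ingroup.
Most parsimonious ingroup topology: ((((Scleryx,Leptoilis),Therion),Rhizites),Ophiyx).
Leptoilis and Scleryx form a cherry on this tree, so they are sister taxa.

Scleryx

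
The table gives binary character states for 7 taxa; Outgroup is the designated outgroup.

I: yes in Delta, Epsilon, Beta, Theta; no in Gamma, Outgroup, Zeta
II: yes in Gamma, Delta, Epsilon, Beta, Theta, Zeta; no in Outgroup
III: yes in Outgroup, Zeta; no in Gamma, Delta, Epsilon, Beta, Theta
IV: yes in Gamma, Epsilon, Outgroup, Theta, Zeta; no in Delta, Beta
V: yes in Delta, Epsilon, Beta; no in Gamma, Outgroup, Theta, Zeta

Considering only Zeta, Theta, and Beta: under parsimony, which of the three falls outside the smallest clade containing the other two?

Character polarity is set by the outgroup: the derived state is whichever differs from the outgroup's state, so for III, IV the derived state is 'no', and for the remaining characters it is 'yes'.
Only Beta, Delta, Epsilon, and Theta show the derived state 'yes' for I, supporting them as a clade.
All ingroup taxa share the derived state 'yes' for II; it defines the ingroup but does not resolve relationships within it.
Only Beta, Delta, Epsilon, Gamma, and Theta show the derived state 'no' for III, supporting them as a clade.
IV (derived state 'no') is shared by Beta and Delta — a synapomorphy uniting that clade.
V: derived state 'yes' in Beta, Delta, and Epsilon only — synapomorphy for {Beta, Delta, Epsilon}.
Most parsimonious ingroup topology: (((Theta,((Beta,Delta),Epsilon)),Gamma),Zeta).
Theta and Beta share a more recent common ancestor with each other than either does with Zeta, so Zeta is the least closely related of the three.

Zeta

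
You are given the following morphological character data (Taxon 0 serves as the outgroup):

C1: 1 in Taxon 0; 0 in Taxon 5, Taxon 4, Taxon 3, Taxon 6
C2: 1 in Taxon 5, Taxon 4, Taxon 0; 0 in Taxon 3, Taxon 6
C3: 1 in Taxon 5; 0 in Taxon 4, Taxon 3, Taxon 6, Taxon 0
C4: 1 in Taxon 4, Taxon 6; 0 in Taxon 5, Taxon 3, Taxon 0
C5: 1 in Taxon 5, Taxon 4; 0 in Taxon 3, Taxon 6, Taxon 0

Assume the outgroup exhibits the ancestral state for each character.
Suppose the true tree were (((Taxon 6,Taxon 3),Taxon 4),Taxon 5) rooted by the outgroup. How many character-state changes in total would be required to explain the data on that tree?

7

Map each character onto (((Taxon 6,Taxon 3),Taxon 4),Taxon 5) (rooted by Taxon 0) and count the minimum state changes it requires (Fitch parsimony):
C1: 1; C2: 1; C3: 1; C4: 2; C5: 2.
Total tree length = 7.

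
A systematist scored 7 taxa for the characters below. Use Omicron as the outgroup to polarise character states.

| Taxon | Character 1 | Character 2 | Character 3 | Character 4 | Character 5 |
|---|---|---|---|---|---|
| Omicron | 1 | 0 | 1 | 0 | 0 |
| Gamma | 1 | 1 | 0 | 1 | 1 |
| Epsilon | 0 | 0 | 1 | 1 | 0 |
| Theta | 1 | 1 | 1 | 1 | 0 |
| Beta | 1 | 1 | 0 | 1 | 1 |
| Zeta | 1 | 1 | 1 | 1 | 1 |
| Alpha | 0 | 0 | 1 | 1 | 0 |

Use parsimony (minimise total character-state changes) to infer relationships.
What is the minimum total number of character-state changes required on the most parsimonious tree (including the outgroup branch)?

5

Character polarity is set by the outgroup: the derived state is whichever differs from the outgroup's state, so for Character 1, Character 3 the derived state is '0', and for the remaining characters it is '1'.
Character 1: derived state '0' in Alpha and Epsilon only — synapomorphy for {Alpha, Epsilon}.
Only Beta, Gamma, Theta, and Zeta show the derived state '1' for Character 2, supporting them as a clade.
Only Beta and Gamma show the derived state '0' for Character 3, supporting them as a clade.
All ingroup taxa share the derived state '1' for Character 4; it defines the ingroup but does not resolve relationships within it.
Character 5 (derived state '1') is shared by Beta, Gamma, and Zeta — a synapomorphy uniting that clade.
Most parsimonious ingroup topology: ((((Gamma,Beta),Zeta),Theta),(Epsilon,Alpha)).
Changes per character on this tree: Character 1: 1; Character 2: 1; Character 3: 1; Character 4: 1; Character 5: 1.
Total = 5.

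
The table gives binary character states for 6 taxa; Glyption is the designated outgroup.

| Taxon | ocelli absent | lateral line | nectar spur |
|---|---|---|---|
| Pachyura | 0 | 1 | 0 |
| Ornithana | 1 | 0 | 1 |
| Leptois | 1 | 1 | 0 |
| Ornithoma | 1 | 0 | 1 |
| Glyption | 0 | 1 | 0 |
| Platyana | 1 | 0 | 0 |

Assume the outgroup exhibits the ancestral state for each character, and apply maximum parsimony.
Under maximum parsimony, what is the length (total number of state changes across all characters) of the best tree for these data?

3

Character polarity is set by the outgroup: the derived state is whichever differs from the outgroup's state, so for lateral line the derived state is '0', and for the remaining characters it is '1'.
Only Leptois, Ornithana, Ornithoma, and Platyana show the derived state '1' for ocelli absent, supporting them as a clade.
Only Ornithana, Ornithoma, and Platyana show the derived state '0' for lateral line, supporting them as a clade.
nectar spur: derived state '1' in Ornithana and Ornithoma only — synapomorphy for {Ornithana, Ornithoma}.
Most parsimonious ingroup topology: ((((Ornithoma,Ornithana),Platyana),Leptois),Pachyura).
Changes per character on this tree: ocelli absent: 1; lateral line: 1; nectar spur: 1.
Total = 3.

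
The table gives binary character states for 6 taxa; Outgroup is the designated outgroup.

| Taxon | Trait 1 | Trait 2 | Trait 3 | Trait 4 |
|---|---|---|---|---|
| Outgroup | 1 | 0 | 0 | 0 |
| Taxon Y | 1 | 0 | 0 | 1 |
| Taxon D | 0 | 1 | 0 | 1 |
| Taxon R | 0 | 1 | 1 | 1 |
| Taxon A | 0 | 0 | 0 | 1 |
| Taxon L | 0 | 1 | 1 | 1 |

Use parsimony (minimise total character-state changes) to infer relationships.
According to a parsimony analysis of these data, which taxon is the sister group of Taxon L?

Character polarity is set by the outgroup: the derived state is whichever differs from the outgroup's state, so for Trait 1 the derived state is '0', and for the remaining characters it is '1'.
Trait 1: derived state '0' in Taxon A, Taxon D, Taxon L, and Taxon R only — synapomorphy for {Taxon A, Taxon D, Taxon L, Taxon R}.
Only Taxon D, Taxon L, and Taxon R show the derived state '1' for Trait 2, supporting them as a clade.
Only Taxon L and Taxon R show the derived state '1' for Trait 3, supporting them as a clade.
Trait 4 (derived state '1') is shared by all ingroup taxa — unites the whole ingroup.
Most parsimonious ingroup topology: (Taxon Y,((Taxon D,(Taxon R,Taxon L)),Taxon A)).
Taxon L and Taxon R form a cherry on this tree, so they are sister taxa.

Taxon R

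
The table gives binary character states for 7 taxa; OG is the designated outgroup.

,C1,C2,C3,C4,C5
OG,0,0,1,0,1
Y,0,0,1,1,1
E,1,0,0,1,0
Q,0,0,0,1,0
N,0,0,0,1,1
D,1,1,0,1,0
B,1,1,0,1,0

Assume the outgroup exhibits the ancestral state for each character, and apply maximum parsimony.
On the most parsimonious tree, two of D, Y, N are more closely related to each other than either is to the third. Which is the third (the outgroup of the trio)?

Y

Character polarity is set by the outgroup: the derived state is whichever differs from the outgroup's state, so for C3, C5 the derived state is '0', and for the remaining characters it is '1'.
C1: derived state '1' in B, D, and E only — synapomorphy for {B, D, E}.
Only B and D show the derived state '1' for C2, supporting them as a clade.
Only B, D, E, N, and Q show the derived state '0' for C3, supporting them as a clade.
All ingroup taxa share the derived state '1' for C4; it defines the ingroup but does not resolve relationships within it.
C5 (derived state '0') is shared by B, D, E, and Q — a synapomorphy uniting that clade.
Most parsimonious ingroup topology: (Y,(((E,(D,B)),Q),N)).
D and N share a more recent common ancestor with each other than either does with Y, so Y is the least closely related of the three.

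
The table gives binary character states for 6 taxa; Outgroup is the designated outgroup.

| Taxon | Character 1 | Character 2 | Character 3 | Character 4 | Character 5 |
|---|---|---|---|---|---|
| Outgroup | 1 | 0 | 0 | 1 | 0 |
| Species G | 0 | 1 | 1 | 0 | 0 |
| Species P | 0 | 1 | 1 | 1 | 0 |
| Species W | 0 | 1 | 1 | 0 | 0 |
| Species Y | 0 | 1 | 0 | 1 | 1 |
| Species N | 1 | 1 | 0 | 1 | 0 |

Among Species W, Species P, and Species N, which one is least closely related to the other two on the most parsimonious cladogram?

Character polarity is set by the outgroup: the derived state is whichever differs from the outgroup's state, so for Character 1, Character 4 the derived state is '0', and for the remaining characters it is '1'.
Character 1 (derived state '0') is shared by Species G, Species P, Species W, and Species Y — a synapomorphy uniting that clade.
All ingroup taxa share the derived state '1' for Character 2; it defines the ingroup but does not resolve relationships within it.
Character 3: derived state '1' in Species G, Species P, and Species W only — synapomorphy for {Species G, Species P, Species W}.
Character 4 (derived state '0') is shared by Species G and Species W — a synapomorphy uniting that clade.
Character 5 (derived state '1') is unique to Species Y (autapomorphy; uninformative for grouping).
Most parsimonious ingroup topology: ((((Species G,Species W),Species P),Species Y),Species N).
Species W and Species P share a more recent common ancestor with each other than either does with Species N, so Species N is the least closely related of the three.

Species N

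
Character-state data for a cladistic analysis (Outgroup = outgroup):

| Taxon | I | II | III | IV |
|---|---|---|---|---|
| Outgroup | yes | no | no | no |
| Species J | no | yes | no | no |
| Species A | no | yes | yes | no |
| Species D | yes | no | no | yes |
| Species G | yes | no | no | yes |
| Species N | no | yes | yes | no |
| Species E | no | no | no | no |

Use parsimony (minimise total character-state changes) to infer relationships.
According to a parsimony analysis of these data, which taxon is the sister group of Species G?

Species D

Character polarity is set by the outgroup: the derived state is whichever differs from the outgroup's state, so for I the derived state is 'no', and for the remaining characters it is 'yes'.
I (derived state 'no') is shared by Species A, Species E, Species J, and Species N — a synapomorphy uniting that clade.
II: derived state 'yes' in Species A, Species J, and Species N only — synapomorphy for {Species A, Species J, Species N}.
III: derived state 'yes' in Species A and Species N only — synapomorphy for {Species A, Species N}.
IV (derived state 'yes') is shared by Species D and Species G — a synapomorphy uniting that clade.
Most parsimonious ingroup topology: (((Species J,(Species A,Species N)),Species E),(Species D,Species G)).
Species G and Species D form a cherry on this tree, so they are sister taxa.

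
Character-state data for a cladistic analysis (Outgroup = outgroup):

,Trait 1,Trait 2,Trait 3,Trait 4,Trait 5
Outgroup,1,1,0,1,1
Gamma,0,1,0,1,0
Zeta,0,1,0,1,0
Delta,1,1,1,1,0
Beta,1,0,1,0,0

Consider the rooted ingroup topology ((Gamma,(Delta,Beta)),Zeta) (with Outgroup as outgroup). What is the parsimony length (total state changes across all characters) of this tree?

Map each character onto ((Gamma,(Delta,Beta)),Zeta) (rooted by Outgroup) and count the minimum state changes it requires (Fitch parsimony):
Trait 1: 2; Trait 2: 1; Trait 3: 1; Trait 4: 1; Trait 5: 1.
Total tree length = 6.

6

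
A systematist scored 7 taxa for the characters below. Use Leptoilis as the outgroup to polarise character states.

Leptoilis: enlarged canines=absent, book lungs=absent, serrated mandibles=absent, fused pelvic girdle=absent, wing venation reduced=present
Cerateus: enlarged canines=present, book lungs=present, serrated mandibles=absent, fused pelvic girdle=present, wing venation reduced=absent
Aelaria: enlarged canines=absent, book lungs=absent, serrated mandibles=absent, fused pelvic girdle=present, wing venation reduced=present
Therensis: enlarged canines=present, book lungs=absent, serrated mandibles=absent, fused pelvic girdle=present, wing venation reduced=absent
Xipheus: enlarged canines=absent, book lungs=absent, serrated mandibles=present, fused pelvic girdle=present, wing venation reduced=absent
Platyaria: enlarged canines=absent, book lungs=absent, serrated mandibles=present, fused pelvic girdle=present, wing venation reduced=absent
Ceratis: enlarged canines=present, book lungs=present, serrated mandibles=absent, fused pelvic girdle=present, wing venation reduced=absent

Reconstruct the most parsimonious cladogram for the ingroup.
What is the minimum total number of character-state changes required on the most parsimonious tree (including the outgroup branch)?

5

Character polarity is set by the outgroup: the derived state is whichever differs from the outgroup's state, so for wing venation reduced the derived state is 'absent', and for the remaining characters it is 'present'.
Only Cerateus, Ceratis, and Therensis show the derived state 'present' for enlarged canines, supporting them as a clade.
Only Cerateus and Ceratis show the derived state 'present' for book lungs, supporting them as a clade.
Only Platyaria and Xipheus show the derived state 'present' for serrated mandibles, supporting them as a clade.
fused pelvic girdle (derived state 'present') is shared by all ingroup taxa — unites the whole ingroup.
wing venation reduced (derived state 'absent') is shared by Cerateus, Ceratis, Platyaria, Therensis, and Xipheus — a synapomorphy uniting that clade.
Most parsimonious ingroup topology: ((((Cerateus,Ceratis),Therensis),(Xipheus,Platyaria)),Aelaria).
Changes per character on this tree: enlarged canines: 1; book lungs: 1; serrated mandibles: 1; fused pelvic girdle: 1; wing venation reduced: 1.
Total = 5.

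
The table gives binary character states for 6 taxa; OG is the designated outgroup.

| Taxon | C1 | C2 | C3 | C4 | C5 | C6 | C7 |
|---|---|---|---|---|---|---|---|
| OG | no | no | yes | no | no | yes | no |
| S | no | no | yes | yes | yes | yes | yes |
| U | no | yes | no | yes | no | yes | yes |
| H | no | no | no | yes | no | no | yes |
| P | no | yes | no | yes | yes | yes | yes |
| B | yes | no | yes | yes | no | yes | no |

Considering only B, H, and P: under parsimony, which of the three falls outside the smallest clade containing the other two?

Character polarity is set by the outgroup: the derived state is whichever differs from the outgroup's state, so for C3, C6 the derived state is 'no', and for the remaining characters it is 'yes'.
C1 (derived state 'yes') is unique to B (autapomorphy; uninformative for grouping).
Only P and U show the derived state 'yes' for C2, supporting them as a clade.
C3: derived state 'no' in H, P, and U only — synapomorphy for {H, P, U}.
All ingroup taxa share the derived state 'yes' for C4; it defines the ingroup but does not resolve relationships within it.
C5 groups P and S, which is incompatible with the clades supported by the remaining characters; treating it as convergent (homoplasy) costs fewer steps than any alternative tree.
C6: derived state 'no' in H only — an autapomorphy, so it tells us nothing about relationships among taxa.
Only H, P, S, and U show the derived state 'yes' for C7, supporting them as a clade.
Most parsimonious ingroup topology: ((S,((U,P),H)),B).
H and P share a more recent common ancestor with each other than either does with B, so B is the least closely related of the three.

B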